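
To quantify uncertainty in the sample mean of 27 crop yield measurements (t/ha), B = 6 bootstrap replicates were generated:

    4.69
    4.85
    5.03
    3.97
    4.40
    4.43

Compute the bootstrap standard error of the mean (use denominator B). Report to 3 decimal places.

Bootstrap SE is the standard deviation of the 6 replicate means.
Mean of replicates: (4.69 + 4.85 + 5.03 + 3.97 + 4.40 + 4.43) / 6 = 27.3700 / 6 = 4.5617
Sum of squared deviations: (+0.1283)² + (+0.2883)² + (+0.4683)² + (−0.5917)² + (−0.1617)² + (−0.1317)² = 0.7125
Variance = 0.7125 / 6 = 0.1187
SE* = √0.1187

SE* = 0.345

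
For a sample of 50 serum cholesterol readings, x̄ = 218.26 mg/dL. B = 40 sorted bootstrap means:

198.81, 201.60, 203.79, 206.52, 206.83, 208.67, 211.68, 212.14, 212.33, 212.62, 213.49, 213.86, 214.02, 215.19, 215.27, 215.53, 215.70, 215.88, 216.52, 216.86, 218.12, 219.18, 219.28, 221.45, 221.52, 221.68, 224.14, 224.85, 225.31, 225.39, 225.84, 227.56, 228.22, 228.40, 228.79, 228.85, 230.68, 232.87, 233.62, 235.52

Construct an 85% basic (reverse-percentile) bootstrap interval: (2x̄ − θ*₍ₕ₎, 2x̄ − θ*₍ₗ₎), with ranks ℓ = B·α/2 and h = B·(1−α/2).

(205.84, 232.73)

Percentile endpoints at ranks 3 and 37: θ*₍3₎ = 203.79, θ*₍37₎ = 230.68.
Basic interval reflects these around x̄:
  lower = 2 × 218.26 − 230.68 = 205.84
  upper = 2 × 218.26 − 203.79 = 232.73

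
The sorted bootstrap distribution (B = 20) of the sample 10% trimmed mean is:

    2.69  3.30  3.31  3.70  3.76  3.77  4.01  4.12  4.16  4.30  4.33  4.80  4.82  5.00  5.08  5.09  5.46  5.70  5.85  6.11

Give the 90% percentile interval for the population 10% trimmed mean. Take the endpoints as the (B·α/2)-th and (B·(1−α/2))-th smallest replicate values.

(2.69, 5.85)

α = 0.10; lower rank = 20 × 0.050 = 1; upper rank = 20 × 0.950 = 19.
The 1st smallest replicate is 2.69; the 19th is 5.85.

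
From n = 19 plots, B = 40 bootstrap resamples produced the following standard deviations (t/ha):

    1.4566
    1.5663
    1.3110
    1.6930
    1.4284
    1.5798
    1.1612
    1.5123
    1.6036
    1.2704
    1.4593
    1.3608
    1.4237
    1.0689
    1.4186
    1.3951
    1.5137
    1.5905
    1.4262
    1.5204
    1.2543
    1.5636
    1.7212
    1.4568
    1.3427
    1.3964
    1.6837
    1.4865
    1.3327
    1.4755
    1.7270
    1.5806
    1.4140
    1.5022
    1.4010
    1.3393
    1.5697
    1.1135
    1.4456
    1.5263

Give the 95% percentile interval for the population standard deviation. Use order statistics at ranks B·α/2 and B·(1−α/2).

Sorted replicates: 1.0689, 1.1135, 1.1612, 1.2543, 1.2704, 1.3110, 1.3327, 1.3393, 1.3427, 1.3608, 1.3951, 1.3964, 1.4010, 1.4140, 1.4186, 1.4237, 1.4262, 1.4284, 1.4456, 1.4566, 1.4568, 1.4593, 1.4755, 1.4865, 1.5022, 1.5123, 1.5137, 1.5204, 1.5263, 1.5636, 1.5663, 1.5697, 1.5798, 1.5806, 1.5905, 1.6036, 1.6837, 1.6930, 1.7212, 1.7270
α = 0.05; lower rank = 40 × 0.025 = 1; upper rank = 40 × 0.975 = 39.
The 1st smallest replicate is 1.0689; the 39th is 1.7212.

(1.0689, 1.7212)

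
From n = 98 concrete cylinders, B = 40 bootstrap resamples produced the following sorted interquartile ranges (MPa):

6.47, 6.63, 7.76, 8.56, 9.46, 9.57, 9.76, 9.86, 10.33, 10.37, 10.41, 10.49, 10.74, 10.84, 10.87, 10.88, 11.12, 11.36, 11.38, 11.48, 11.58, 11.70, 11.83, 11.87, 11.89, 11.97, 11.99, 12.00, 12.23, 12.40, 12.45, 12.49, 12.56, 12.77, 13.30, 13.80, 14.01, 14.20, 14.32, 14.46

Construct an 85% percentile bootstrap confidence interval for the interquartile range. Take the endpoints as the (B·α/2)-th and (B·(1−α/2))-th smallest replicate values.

(7.76, 14.01)

α = 0.15; lower rank = 40 × 0.075 = 3; upper rank = 40 × 0.925 = 37.
The 3rd smallest replicate is 7.76; the 37th is 14.01.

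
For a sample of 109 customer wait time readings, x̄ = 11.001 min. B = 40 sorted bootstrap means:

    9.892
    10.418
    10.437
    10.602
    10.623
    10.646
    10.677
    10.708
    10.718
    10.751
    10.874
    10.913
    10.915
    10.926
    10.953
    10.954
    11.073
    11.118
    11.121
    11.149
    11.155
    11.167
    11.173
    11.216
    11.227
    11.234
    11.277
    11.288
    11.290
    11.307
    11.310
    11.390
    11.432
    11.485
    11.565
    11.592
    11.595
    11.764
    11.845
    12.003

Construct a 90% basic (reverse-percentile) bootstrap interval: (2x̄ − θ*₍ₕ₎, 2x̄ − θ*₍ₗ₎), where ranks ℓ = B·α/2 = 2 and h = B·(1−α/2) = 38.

(10.238, 11.584)

Percentile endpoints at ranks 2 and 38: θ*₍2₎ = 10.418, θ*₍38₎ = 11.764.
Basic interval reflects these around x̄:
  lower = 2 × 11.001 − 11.764 = 10.238
  upper = 2 × 11.001 − 10.418 = 11.584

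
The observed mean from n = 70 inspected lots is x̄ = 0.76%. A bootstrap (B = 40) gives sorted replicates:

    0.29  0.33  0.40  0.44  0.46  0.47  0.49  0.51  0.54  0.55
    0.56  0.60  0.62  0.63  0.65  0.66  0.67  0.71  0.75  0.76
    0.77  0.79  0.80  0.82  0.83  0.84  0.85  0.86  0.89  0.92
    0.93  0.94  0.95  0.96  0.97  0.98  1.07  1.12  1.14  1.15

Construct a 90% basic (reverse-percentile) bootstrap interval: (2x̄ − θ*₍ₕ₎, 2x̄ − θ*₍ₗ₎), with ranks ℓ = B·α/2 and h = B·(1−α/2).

(0.40, 1.19)

Percentile endpoints at ranks 2 and 38: θ*₍2₎ = 0.33, θ*₍38₎ = 1.12.
Basic interval reflects these around x̄:
  lower = 2 × 0.76 − 1.12 = 0.40
  upper = 2 × 0.76 − 0.33 = 1.19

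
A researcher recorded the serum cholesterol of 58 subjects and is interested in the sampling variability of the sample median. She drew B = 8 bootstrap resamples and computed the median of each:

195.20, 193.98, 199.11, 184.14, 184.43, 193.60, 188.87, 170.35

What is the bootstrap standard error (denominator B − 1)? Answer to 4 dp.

SE* = 9.0891

Bootstrap SE is the standard deviation of the 8 replicate medians.
Mean of replicates: (195.20 + 193.98 + 199.11 + 184.14 + 184.43 + 193.60 + 188.87 + 170.35) / 8 = 1509.68000 / 8 = 188.71000
Sum of squared deviations: (+6.49000)² + (+5.27000)² + (+10.40000)² + (−4.57000)² + (−4.28000)² + (+4.89000)² + (+0.16000)² + (−18.36000)² = 578.28360
Variance = 578.28360 / 7 = 82.61194
SE* = √82.61194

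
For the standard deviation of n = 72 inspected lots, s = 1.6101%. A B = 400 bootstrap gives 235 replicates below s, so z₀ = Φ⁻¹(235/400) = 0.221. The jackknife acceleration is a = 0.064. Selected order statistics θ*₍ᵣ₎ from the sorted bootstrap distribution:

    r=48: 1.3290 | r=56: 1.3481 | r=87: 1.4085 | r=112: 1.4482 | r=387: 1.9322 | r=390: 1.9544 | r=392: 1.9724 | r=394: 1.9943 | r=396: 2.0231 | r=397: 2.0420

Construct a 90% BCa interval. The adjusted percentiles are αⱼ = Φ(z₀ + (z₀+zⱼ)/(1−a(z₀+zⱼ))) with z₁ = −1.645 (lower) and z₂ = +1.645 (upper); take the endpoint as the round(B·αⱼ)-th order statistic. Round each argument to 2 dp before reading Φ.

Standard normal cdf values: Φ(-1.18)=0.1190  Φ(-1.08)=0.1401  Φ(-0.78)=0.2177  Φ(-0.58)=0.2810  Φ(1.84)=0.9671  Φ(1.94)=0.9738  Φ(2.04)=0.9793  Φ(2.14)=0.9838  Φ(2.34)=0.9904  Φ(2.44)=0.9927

Lower: z₀ + z₁ = 0.221 + (-1.645) = -1.424; 1 − a(z₀+z₁) = 1 − (0.064)(-1.424) = 1.0911; argument = 0.221 + (-1.424)/1.0911 = -1.0841 → -1.08.
α₁ = Φ(-1.08) = 0.1401; rank = round(400 × 0.1401) = 56; θ*₍56₎ = 1.3481.
Upper: z₀ + z₂ = 1.866; 1 − a(z₀+z₂) = 0.8806; argument = 2.3401 → 2.34; α₂ = 0.9904; rank = 396; θ*₍396₎ = 2.0231.

(1.3481, 2.0231)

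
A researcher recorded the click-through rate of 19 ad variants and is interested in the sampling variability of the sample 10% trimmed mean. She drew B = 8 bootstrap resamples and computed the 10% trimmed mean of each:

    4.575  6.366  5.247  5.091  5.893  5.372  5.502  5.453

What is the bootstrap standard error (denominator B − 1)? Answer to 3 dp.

Bootstrap SE is the standard deviation of the 8 replicate 10% trimmed means.
Mean of replicates: (4.575 + 6.366 + 5.247 + 5.091 + 5.893 + 5.372 + 5.502 + 5.453) / 8 = 43.4990 / 8 = 5.4374
Sum of squared deviations: (−0.8624)² + (+0.9286)² + (−0.1904)² + (−0.3464)² + (+0.4556)² + (−0.0654)² + (+0.0646)² + (+0.0156)² = 1.9785
Variance = 1.9785 / 7 = 0.2826
SE* = √0.2826

SE* = 0.532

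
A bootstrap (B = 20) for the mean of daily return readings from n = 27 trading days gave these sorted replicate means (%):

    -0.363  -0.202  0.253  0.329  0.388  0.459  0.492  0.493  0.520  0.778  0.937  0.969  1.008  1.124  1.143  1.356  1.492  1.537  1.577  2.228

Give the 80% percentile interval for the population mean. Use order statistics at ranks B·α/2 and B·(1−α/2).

α = 0.20; lower rank = 20 × 0.100 = 2; upper rank = 20 × 0.900 = 18.
The 2nd smallest replicate is -0.202; the 18th is 1.537.

(-0.202, 1.537)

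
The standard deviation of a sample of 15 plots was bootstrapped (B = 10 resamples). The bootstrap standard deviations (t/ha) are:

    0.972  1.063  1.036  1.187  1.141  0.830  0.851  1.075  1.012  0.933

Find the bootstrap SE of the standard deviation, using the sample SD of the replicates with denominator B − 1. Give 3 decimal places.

SE* = 0.116

Bootstrap SE is the standard deviation of the 10 replicate standard deviations.
Mean of replicates: (0.972 + 1.063 + 1.036 + 1.187 + 1.141 + 0.830 + 0.851 + 1.075 + 1.012 + 0.933) / 10 = 10.1000 / 10 = 1.0100
Sum of squared deviations: (−0.0380)² + (+0.0530)² + (+0.0260)² + (+0.1770)² + (+0.1310)² + (−0.1800)² + (−0.1590)² + (+0.0650)² + (+0.0020)² + (−0.0770)² = 0.1213
Variance = 0.1213 / 9 = 0.0135
SE* = √0.0135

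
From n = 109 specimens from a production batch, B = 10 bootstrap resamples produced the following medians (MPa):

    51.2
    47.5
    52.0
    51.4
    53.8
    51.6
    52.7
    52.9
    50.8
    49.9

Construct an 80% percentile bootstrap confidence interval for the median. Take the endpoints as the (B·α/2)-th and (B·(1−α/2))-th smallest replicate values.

(47.5, 52.9)

Sorted replicates: 47.5, 49.9, 50.8, 51.2, 51.4, 51.6, 52.0, 52.7, 52.9, 53.8
α = 0.20; lower rank = 10 × 0.100 = 1; upper rank = 10 × 0.900 = 9.
The 1st smallest replicate is 47.5; the 9th is 52.9.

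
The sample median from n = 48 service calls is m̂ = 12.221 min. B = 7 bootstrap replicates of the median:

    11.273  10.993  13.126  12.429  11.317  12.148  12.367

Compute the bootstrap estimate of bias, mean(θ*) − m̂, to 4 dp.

bias = −0.2706

mean(θ*) = (11.273 + 10.993 + 13.126 + 12.429 + 11.317 + 12.148 + 12.367) / 7 = 11.95043
bias = 11.95043 − 12.221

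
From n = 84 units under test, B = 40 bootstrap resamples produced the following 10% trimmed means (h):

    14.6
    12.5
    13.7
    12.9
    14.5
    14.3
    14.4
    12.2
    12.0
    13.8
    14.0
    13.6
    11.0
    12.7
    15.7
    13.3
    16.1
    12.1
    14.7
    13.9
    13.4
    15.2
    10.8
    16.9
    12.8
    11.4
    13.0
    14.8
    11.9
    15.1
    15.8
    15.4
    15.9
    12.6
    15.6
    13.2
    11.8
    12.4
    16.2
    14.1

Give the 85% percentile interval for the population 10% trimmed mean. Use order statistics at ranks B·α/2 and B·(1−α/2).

(11.4, 15.9)

Sorted replicates: 10.8, 11.0, 11.4, 11.8, 11.9, 12.0, 12.1, 12.2, 12.4, 12.5, 12.6, 12.7, 12.8, 12.9, 13.0, 13.2, 13.3, 13.4, 13.6, 13.7, 13.8, 13.9, 14.0, 14.1, 14.3, 14.4, 14.5, 14.6, 14.7, 14.8, 15.1, 15.2, 15.4, 15.6, 15.7, 15.8, 15.9, 16.1, 16.2, 16.9
α = 0.15; lower rank = 40 × 0.075 = 3; upper rank = 40 × 0.925 = 37.
The 3rd smallest replicate is 11.4; the 37th is 15.9.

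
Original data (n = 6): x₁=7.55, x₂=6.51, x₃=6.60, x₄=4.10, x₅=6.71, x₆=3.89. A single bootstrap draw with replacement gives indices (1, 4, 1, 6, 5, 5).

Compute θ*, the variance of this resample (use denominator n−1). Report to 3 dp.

θ* = 2.766

Resample values: 7.55, 4.10, 7.55, 3.89, 6.71, 6.71.
Mean = 6.0850; sum of squared deviations = 13.8319
s² = 13.8319 / 5 = 2.7664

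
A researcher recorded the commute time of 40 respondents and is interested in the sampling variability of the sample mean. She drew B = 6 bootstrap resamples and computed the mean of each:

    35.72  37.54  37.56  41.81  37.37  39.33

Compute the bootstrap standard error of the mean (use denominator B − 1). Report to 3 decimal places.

SE* = 2.097

Bootstrap SE is the standard deviation of the 6 replicate means.
Mean of replicates: (35.72 + 37.54 + 37.56 + 41.81 + 37.37 + 39.33) / 6 = 229.3300 / 6 = 38.2217
Sum of squared deviations: (−2.5017)² + (−0.6817)² + (−0.6617)² + (+3.5883)² + (−0.8517)² + (+1.1083)² = 21.9907
Variance = 21.9907 / 5 = 4.3981
SE* = √4.3981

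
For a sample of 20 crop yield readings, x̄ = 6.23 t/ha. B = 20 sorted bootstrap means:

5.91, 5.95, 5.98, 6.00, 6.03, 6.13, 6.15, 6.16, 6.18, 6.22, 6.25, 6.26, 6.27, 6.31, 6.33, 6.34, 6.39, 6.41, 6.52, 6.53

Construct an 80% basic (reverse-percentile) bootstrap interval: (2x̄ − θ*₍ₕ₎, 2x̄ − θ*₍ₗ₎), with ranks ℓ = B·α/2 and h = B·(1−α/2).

Percentile endpoints at ranks 2 and 18: θ*₍2₎ = 5.95, θ*₍18₎ = 6.41.
Basic interval reflects these around x̄:
  lower = 2 × 6.23 − 6.41 = 6.05
  upper = 2 × 6.23 − 5.95 = 6.51

(6.05, 6.51)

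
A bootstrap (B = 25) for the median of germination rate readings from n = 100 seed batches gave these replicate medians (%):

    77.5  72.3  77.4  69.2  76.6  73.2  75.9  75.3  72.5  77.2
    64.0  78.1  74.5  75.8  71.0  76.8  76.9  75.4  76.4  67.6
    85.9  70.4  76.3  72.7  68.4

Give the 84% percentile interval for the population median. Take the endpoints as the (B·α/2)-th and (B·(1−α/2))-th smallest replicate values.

(67.6, 77.5)

Sorted replicates: 64.0, 67.6, 68.4, 69.2, 70.4, 71.0, 72.3, 72.5, 72.7, 73.2, 74.5, 75.3, 75.4, 75.8, 75.9, 76.3, 76.4, 76.6, 76.8, 76.9, 77.2, 77.4, 77.5, 78.1, 85.9
α = 0.16; lower rank = 25 × 0.080 = 2; upper rank = 25 × 0.920 = 23.
The 2nd smallest replicate is 67.6; the 23rd is 77.5.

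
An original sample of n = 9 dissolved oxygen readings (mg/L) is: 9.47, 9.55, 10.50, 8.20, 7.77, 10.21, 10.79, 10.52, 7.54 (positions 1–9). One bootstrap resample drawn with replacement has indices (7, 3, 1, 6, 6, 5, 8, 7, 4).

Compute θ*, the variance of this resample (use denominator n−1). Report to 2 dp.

Resample values: 10.79, 10.50, 9.47, 10.21, 10.21, 7.77, 10.52, 10.79, 8.20.
Mean = 9.8289; sum of squared deviations = 10.0871
s² = 10.0871 / 8 = 1.2609

θ* = 1.26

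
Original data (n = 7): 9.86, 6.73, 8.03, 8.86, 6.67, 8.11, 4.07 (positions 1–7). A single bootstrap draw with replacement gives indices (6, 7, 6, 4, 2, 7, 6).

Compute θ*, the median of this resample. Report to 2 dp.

Resample values: 8.11, 4.07, 8.11, 8.86, 6.73, 4.07, 8.11.
Sorted: 4.07, 4.07, 6.73, 8.11, 8.11, 8.11, 8.86
Median = middle value = 8.11

θ* = 8.11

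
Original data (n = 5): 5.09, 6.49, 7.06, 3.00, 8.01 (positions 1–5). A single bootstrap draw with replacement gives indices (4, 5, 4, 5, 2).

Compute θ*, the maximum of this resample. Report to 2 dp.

θ* = 8.01

Resample values: 3.00, 8.01, 3.00, 8.01, 6.49.
Maximum = 8.01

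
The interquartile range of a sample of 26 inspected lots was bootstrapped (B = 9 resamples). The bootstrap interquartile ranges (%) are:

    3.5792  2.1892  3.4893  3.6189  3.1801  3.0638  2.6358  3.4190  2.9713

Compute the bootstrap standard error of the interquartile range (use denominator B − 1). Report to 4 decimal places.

Bootstrap SE is the standard deviation of the 9 replicate interquartile ranges.
Mean of replicates: (3.5792 + 2.1892 + 3.4893 + 3.6189 + 3.1801 + 3.0638 + 2.6358 + 3.4190 + 2.9713) / 9 = 28.14660 / 9 = 3.12740
Sum of squared deviations: (+0.45180)² + (−0.93820)² + (+0.36190)² + (+0.49150)² + (+0.05270)² + (−0.06360)² + (−0.49160)² + (+0.29160)² + (−0.15610)² = 1.81478
Variance = 1.81478 / 8 = 0.22685
SE* = √0.22685

SE* = 0.4763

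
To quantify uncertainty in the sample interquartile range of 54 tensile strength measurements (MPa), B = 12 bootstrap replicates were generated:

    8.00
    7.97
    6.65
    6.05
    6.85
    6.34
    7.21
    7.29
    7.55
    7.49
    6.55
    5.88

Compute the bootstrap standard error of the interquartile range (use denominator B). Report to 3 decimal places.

SE* = 0.680

Bootstrap SE is the standard deviation of the 12 replicate interquartile ranges.
Mean of replicates: (8.00 + 7.97 + 6.65 + 6.05 + 6.85 + 6.34 + 7.21 + 7.29 + 7.55 + 7.49 + 6.55 + 5.88) / 12 = 83.8300 / 12 = 6.9858
Sum of squared deviations: (+1.0142)² + (+0.9842)² + (−0.3358)² + (−0.9358)² + (−0.1358)² + (−0.6458)² + (+0.2242)² + (+0.3042)² + (+0.5642)² + (+0.5042)² + (−0.4358)² + (−1.1058)² = 5.5493
Variance = 5.5493 / 12 = 0.4624
SE* = √0.4624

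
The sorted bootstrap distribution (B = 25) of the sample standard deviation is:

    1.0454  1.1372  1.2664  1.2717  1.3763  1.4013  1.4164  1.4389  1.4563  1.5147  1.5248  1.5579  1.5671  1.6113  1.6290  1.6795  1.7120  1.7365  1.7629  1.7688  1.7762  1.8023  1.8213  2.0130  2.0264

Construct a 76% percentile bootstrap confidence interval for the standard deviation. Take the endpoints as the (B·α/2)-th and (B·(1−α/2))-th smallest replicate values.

(1.2664, 1.8023)

α = 0.24; lower rank = 25 × 0.120 = 3; upper rank = 25 × 0.880 = 22.
The 3rd smallest replicate is 1.2664; the 22nd is 1.8023.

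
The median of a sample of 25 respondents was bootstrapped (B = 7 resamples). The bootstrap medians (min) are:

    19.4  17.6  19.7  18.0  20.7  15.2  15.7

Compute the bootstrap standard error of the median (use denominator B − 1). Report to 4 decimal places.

SE* = 2.0582

Bootstrap SE is the standard deviation of the 7 replicate medians.
Mean of replicates: (19.4 + 17.6 + 19.7 + 18.0 + 20.7 + 15.2 + 15.7) / 7 = 126.30000 / 7 = 18.04286
Sum of squared deviations: (+1.35714)² + (−0.44286)² + (+1.65714)² + (−0.04286)² + (+2.65714)² + (−2.84286)² + (−2.34286)² = 25.41714
Variance = 25.41714 / 6 = 4.23619
SE* = √4.23619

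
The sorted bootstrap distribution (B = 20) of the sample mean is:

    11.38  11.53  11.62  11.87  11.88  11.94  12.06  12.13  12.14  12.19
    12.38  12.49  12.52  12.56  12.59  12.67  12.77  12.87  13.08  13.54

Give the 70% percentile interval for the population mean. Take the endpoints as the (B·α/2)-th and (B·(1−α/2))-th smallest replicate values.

(11.62, 12.77)

α = 0.30; lower rank = 20 × 0.150 = 3; upper rank = 20 × 0.850 = 17.
The 3rd smallest replicate is 11.62; the 17th is 12.77.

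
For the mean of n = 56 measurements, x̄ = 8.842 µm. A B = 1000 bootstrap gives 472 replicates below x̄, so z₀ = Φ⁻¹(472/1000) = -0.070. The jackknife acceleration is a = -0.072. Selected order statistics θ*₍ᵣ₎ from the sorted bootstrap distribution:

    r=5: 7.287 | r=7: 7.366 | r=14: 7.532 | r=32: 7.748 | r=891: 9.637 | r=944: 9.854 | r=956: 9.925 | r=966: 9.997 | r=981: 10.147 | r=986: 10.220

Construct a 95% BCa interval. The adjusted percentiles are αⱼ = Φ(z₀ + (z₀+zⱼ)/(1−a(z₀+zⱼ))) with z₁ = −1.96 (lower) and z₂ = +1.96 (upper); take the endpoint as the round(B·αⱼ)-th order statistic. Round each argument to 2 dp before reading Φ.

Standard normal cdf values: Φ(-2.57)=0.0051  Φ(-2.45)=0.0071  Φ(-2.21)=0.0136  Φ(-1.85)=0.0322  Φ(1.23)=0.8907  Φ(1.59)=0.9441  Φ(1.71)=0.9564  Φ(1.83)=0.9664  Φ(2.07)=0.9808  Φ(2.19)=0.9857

Lower: z₀ + z₁ = -0.070 + (-1.960) = -2.030; 1 − a(z₀+z₁) = 1 − (-0.072)(-2.030) = 0.8538; argument = -0.070 + (-2.030)/0.8538 = -2.4475 → -2.45.
α₁ = Φ(-2.45) = 0.0071; rank = round(1000 × 0.0071) = 7; θ*₍7₎ = 7.366.
Upper: z₀ + z₂ = 1.890; 1 − a(z₀+z₂) = 1.1361; argument = 1.5936 → 1.59; α₂ = 0.9441; rank = 944; θ*₍944₎ = 9.854.

(7.366, 9.854)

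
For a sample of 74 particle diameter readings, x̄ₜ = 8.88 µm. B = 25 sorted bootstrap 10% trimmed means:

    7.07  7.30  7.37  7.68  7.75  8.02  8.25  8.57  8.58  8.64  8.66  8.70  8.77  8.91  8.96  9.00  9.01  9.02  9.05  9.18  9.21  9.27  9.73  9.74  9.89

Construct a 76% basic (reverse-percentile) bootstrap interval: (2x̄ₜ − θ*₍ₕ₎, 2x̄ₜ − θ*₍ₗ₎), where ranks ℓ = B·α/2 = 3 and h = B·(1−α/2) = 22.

Percentile endpoints at ranks 3 and 22: θ*₍3₎ = 7.37, θ*₍22₎ = 9.27.
Basic interval reflects these around x̄ₜ:
  lower = 2 × 8.88 − 9.27 = 8.49
  upper = 2 × 8.88 − 7.37 = 10.39

(8.49, 10.39)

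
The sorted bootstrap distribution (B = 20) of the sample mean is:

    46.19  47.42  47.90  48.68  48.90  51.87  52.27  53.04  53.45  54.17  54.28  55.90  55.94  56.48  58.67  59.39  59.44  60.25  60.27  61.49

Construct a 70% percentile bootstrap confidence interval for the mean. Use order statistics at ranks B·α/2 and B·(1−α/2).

(47.90, 59.44)

α = 0.30; lower rank = 20 × 0.150 = 3; upper rank = 20 × 0.850 = 17.
The 3rd smallest replicate is 47.90; the 17th is 59.44.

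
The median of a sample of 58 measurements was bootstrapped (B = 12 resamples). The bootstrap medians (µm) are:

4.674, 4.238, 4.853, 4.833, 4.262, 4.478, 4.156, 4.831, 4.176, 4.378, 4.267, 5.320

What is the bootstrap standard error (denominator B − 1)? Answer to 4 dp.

SE* = 0.3628

Bootstrap SE is the standard deviation of the 12 replicate medians.
Mean of replicates: (4.674 + 4.238 + 4.853 + 4.833 + 4.262 + 4.478 + 4.156 + 4.831 + 4.176 + 4.378 + 4.267 + 5.320) / 12 = 54.46600 / 12 = 4.53883
Sum of squared deviations: (+0.13517)² + (−0.30083)² + (+0.31417)² + (+0.29417)² + (−0.27683)² + (−0.06083)² + (−0.38283)² + (+0.29217)² + (−0.36283)² + (−0.16083)² + (−0.27183)² + (+0.78117)² = 1.44790
Variance = 1.44790 / 11 = 0.13163
SE* = √0.13163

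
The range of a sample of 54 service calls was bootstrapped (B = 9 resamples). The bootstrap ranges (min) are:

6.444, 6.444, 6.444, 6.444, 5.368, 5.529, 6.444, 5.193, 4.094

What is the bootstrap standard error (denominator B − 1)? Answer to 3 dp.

SE* = 0.837

Bootstrap SE is the standard deviation of the 9 replicate ranges.
Mean of replicates: (6.444 + 6.444 + 6.444 + 6.444 + 5.368 + 5.529 + 6.444 + 5.193 + 4.094) / 9 = 52.4040 / 9 = 5.8227
Sum of squared deviations: (+0.6213)² + (+0.6213)² + (+0.6213)² + (+0.6213)² + (−0.4547)² + (−0.2937)² + (+0.6213)² + (−0.6297)² + (−1.7287)² = 5.6080
Variance = 5.6080 / 8 = 0.7010
SE* = √0.7010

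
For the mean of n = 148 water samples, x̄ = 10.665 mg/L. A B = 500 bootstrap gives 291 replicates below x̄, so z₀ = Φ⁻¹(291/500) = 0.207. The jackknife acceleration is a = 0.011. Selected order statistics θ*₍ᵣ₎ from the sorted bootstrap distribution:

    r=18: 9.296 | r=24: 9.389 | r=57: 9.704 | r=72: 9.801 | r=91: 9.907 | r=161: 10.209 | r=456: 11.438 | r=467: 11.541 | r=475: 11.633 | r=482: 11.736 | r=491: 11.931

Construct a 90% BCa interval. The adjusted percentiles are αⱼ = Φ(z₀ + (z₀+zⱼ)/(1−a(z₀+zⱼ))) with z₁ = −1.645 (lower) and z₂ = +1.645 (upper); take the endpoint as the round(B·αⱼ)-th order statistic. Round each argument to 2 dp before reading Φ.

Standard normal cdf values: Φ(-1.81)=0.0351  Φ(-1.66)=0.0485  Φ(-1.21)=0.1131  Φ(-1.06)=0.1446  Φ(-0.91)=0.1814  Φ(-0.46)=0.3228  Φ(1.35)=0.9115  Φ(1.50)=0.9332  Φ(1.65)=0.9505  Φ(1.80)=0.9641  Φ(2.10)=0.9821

Lower: z₀ + z₁ = 0.207 + (-1.645) = -1.438; 1 − a(z₀+z₁) = 1 − (0.011)(-1.438) = 1.0158; argument = 0.207 + (-1.438)/1.0158 = -1.2086 → -1.21.
α₁ = Φ(-1.21) = 0.1131; rank = round(500 × 0.1131) = 57; θ*₍57₎ = 9.704.
Upper: z₀ + z₂ = 1.852; 1 − a(z₀+z₂) = 0.9796; argument = 2.0975 → 2.10; α₂ = 0.9821; rank = 491; θ*₍491₎ = 11.931.

(9.704, 11.931)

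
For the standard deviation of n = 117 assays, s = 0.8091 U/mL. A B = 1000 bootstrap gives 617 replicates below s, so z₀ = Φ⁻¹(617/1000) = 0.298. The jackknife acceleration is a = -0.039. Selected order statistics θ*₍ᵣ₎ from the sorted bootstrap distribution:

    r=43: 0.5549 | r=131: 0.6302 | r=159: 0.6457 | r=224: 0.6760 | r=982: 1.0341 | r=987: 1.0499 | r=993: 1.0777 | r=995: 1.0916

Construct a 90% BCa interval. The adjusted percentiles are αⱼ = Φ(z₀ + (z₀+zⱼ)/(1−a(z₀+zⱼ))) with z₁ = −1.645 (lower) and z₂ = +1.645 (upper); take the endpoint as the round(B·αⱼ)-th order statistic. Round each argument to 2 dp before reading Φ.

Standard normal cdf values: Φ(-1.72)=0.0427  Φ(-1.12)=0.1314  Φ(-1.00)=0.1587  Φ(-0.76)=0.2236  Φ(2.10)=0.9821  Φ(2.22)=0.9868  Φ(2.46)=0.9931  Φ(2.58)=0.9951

(0.6302, 1.0341)

Lower: z₀ + z₁ = 0.298 + (-1.645) = -1.347; 1 − a(z₀+z₁) = 1 − (-0.039)(-1.347) = 0.9475; argument = 0.298 + (-1.347)/0.9475 = -1.1237 → -1.12.
α₁ = Φ(-1.12) = 0.1314; rank = round(1000 × 0.1314) = 131; θ*₍131₎ = 0.6302.
Upper: z₀ + z₂ = 1.943; 1 − a(z₀+z₂) = 1.0758; argument = 2.1041 → 2.10; α₂ = 0.9821; rank = 982; θ*₍982₎ = 1.0341.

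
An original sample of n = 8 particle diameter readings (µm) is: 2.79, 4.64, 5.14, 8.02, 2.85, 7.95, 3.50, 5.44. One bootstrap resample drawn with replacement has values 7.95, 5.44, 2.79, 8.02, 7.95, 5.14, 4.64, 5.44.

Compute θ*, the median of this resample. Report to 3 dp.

θ* = 5.440

Sorted: 2.79, 4.64, 5.14, 5.44, 5.44, 7.95, 7.95, 8.02
Median = average of the two middle values = 5.440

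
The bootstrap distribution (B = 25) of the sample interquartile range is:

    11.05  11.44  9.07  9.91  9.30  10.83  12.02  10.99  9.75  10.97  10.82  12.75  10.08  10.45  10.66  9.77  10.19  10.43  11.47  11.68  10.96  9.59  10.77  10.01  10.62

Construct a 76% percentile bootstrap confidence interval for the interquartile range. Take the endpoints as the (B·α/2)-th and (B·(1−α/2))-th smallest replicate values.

Sorted replicates: 9.07, 9.30, 9.59, 9.75, 9.77, 9.91, 10.01, 10.08, 10.19, 10.43, 10.45, 10.62, 10.66, 10.77, 10.82, 10.83, 10.96, 10.97, 10.99, 11.05, 11.44, 11.47, 11.68, 12.02, 12.75
α = 0.24; lower rank = 25 × 0.120 = 3; upper rank = 25 × 0.880 = 22.
The 3rd smallest replicate is 9.59; the 22nd is 11.47.

(9.59, 11.47)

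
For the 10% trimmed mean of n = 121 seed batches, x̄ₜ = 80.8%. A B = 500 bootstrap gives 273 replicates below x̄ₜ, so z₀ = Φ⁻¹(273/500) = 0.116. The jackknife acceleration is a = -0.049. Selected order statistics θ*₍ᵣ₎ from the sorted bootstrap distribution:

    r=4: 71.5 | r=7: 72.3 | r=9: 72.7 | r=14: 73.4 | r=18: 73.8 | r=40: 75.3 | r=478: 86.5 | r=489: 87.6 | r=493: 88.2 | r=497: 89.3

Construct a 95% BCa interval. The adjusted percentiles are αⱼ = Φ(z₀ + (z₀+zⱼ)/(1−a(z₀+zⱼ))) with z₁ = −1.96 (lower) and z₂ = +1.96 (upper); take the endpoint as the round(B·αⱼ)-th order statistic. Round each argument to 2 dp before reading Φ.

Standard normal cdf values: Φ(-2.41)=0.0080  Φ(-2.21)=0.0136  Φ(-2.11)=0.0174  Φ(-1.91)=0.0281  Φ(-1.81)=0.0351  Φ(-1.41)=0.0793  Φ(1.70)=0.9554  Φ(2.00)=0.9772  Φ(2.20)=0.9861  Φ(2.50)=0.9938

(73.4, 87.6)

Lower: z₀ + z₁ = 0.116 + (-1.960) = -1.844; 1 − a(z₀+z₁) = 1 − (-0.049)(-1.844) = 0.9096; argument = 0.116 + (-1.844)/0.9096 = -1.9112 → -1.91.
α₁ = Φ(-1.91) = 0.0281; rank = round(500 × 0.0281) = 14; θ*₍14₎ = 73.4.
Upper: z₀ + z₂ = 2.076; 1 − a(z₀+z₂) = 1.1017; argument = 2.0003 → 2.00; α₂ = 0.9772; rank = 489; θ*₍489₎ = 87.6.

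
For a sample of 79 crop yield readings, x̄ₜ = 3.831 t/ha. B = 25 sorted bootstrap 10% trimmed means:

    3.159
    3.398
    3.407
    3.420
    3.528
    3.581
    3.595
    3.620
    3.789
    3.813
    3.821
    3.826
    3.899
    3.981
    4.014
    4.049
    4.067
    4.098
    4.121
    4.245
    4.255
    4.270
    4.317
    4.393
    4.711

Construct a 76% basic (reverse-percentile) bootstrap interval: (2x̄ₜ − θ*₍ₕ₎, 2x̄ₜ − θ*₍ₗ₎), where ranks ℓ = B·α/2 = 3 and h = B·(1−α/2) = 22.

Percentile endpoints at ranks 3 and 22: θ*₍3₎ = 3.407, θ*₍22₎ = 4.270.
Basic interval reflects these around x̄ₜ:
  lower = 2 × 3.831 − 4.270 = 3.392
  upper = 2 × 3.831 − 3.407 = 4.255

(3.392, 4.255)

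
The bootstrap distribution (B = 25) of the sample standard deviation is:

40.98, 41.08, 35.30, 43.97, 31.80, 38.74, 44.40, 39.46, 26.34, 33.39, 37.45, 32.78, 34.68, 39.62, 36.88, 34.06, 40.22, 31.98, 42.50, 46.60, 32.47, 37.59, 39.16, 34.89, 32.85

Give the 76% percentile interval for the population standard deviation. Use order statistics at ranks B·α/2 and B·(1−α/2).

(31.98, 42.50)

Sorted replicates: 26.34, 31.80, 31.98, 32.47, 32.78, 32.85, 33.39, 34.06, 34.68, 34.89, 35.30, 36.88, 37.45, 37.59, 38.74, 39.16, 39.46, 39.62, 40.22, 40.98, 41.08, 42.50, 43.97, 44.40, 46.60
α = 0.24; lower rank = 25 × 0.120 = 3; upper rank = 25 × 0.880 = 22.
The 3rd smallest replicate is 31.98; the 22nd is 42.50.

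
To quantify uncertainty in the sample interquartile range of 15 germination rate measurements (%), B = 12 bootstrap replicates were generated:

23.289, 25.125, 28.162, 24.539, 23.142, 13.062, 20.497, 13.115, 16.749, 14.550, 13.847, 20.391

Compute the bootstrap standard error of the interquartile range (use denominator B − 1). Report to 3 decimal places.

SE* = 5.285

Bootstrap SE is the standard deviation of the 12 replicate interquartile ranges.
Mean of replicates: (23.289 + 25.125 + 28.162 + 24.539 + 23.142 + 13.062 + 20.497 + 13.115 + 16.749 + 14.550 + 13.847 + 20.391) / 12 = 236.4680 / 12 = 19.7057
Sum of squared deviations: (+3.5833)² + (+5.4193)² + (+8.4563)² + (+4.8333)² + (+3.4363)² + (−6.6437)² + (+0.7913)² + (−6.5907)² + (−2.9567)² + (−5.1557)² + (−5.8587)² + (+0.6853)² = 307.2064
Variance = 307.2064 / 11 = 27.9279
SE* = √27.9279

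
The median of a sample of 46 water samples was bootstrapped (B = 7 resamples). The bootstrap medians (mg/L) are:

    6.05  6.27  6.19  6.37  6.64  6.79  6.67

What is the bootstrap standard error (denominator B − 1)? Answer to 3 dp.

SE* = 0.278

Bootstrap SE is the standard deviation of the 7 replicate medians.
Mean of replicates: (6.05 + 6.27 + 6.19 + 6.37 + 6.64 + 6.79 + 6.67) / 7 = 44.9800 / 7 = 6.4257
Sum of squared deviations: (−0.3757)² + (−0.1557)² + (−0.2357)² + (−0.0557)² + (+0.2143)² + (+0.3643)² + (+0.2443)² = 0.4624
Variance = 0.4624 / 6 = 0.0771
SE* = √0.0771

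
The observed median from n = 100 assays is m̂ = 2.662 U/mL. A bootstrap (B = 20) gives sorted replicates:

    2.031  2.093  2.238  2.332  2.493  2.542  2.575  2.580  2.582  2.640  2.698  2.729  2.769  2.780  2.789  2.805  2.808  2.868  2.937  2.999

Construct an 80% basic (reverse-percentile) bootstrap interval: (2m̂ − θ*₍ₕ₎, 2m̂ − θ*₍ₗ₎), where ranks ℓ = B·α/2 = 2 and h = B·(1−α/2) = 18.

Percentile endpoints at ranks 2 and 18: θ*₍2₎ = 2.093, θ*₍18₎ = 2.868.
Basic interval reflects these around m̂:
  lower = 2 × 2.662 − 2.868 = 2.456
  upper = 2 × 2.662 − 2.093 = 3.231

(2.456, 3.231)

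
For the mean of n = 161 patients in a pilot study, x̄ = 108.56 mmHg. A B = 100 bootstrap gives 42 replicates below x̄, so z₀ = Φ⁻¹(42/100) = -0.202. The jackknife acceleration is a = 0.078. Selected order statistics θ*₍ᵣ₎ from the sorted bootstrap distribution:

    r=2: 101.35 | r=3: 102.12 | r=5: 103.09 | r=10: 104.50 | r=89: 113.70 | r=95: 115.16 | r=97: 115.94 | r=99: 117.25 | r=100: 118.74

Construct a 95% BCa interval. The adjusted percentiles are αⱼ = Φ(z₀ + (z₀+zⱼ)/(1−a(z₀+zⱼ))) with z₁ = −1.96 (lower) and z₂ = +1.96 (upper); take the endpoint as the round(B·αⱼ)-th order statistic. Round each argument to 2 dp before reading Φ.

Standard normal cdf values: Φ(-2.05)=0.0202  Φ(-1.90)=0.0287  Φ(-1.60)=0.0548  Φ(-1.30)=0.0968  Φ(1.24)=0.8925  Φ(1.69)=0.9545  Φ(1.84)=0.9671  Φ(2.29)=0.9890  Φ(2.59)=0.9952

Lower: z₀ + z₁ = -0.202 + (-1.960) = -2.162; 1 − a(z₀+z₁) = 1 − (0.078)(-2.162) = 1.1686; argument = -0.202 + (-2.162)/1.1686 = -2.0520 → -2.05.
α₁ = Φ(-2.05) = 0.0202; rank = round(100 × 0.0202) = 2; θ*₍2₎ = 101.35.
Upper: z₀ + z₂ = 1.758; 1 − a(z₀+z₂) = 0.8629; argument = 1.8354 → 1.84; α₂ = 0.9671; rank = 97; θ*₍97₎ = 115.94.

(101.35, 115.94)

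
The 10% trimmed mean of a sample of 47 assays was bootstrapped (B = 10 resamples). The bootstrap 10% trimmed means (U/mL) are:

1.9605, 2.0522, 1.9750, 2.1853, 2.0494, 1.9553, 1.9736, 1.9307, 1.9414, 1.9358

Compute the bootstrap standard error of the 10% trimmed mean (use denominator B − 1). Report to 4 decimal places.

Bootstrap SE is the standard deviation of the 10 replicate 10% trimmed means.
Mean of replicates: (1.9605 + 2.0522 + 1.9750 + 2.1853 + 2.0494 + 1.9553 + 1.9736 + 1.9307 + 1.9414 + 1.9358) / 10 = 19.95920 / 10 = 1.99592
Sum of squared deviations: (−0.03542)² + (+0.05628)² + (−0.02092)² + (+0.18938)² + (+0.05348)² + (−0.04062)² + (−0.02232)² + (−0.06522)² + (−0.05452)² + (−0.06012)² = 0.05657
Variance = 0.05657 / 9 = 0.00629
SE* = √0.00629

SE* = 0.0793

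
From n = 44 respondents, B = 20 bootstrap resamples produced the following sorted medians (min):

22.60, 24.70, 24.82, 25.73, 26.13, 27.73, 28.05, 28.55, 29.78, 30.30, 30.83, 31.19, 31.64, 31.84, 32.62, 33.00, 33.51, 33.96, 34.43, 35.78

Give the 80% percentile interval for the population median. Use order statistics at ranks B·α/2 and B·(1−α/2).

α = 0.20; lower rank = 20 × 0.100 = 2; upper rank = 20 × 0.900 = 18.
The 2nd smallest replicate is 24.70; the 18th is 33.96.

(24.70, 33.96)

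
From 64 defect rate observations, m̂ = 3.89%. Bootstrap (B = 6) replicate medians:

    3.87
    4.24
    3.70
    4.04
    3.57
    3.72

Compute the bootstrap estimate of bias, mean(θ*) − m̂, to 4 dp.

mean(θ*) = (3.87 + 4.24 + 3.70 + 4.04 + 3.57 + 3.72) / 6 = 3.85667
bias = 3.85667 − 3.89

bias = −0.0333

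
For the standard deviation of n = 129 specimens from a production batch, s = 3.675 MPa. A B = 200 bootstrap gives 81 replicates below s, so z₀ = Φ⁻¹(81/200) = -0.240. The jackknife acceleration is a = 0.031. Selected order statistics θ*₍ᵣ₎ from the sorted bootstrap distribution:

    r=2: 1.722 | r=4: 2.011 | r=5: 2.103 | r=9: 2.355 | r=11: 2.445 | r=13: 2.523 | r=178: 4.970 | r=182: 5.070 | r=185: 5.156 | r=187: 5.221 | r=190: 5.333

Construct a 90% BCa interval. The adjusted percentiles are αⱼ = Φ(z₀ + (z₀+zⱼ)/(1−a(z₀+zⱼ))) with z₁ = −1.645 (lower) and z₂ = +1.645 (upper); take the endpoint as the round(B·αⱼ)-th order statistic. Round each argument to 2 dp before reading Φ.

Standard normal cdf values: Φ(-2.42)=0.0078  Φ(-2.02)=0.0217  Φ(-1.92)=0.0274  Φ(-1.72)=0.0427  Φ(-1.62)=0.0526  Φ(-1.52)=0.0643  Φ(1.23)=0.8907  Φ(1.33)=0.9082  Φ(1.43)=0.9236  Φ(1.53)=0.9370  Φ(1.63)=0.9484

Lower: z₀ + z₁ = -0.240 + (-1.645) = -1.885; 1 − a(z₀+z₁) = 1 − (0.031)(-1.885) = 1.0584; argument = -0.240 + (-1.885)/1.0584 = -2.0209 → -2.02.
α₁ = Φ(-2.02) = 0.0217; rank = round(200 × 0.0217) = 4; θ*₍4₎ = 2.011.
Upper: z₀ + z₂ = 1.405; 1 − a(z₀+z₂) = 0.9564; argument = 1.2290 → 1.23; α₂ = 0.8907; rank = 178; θ*₍178₎ = 4.970.

(2.011, 4.970)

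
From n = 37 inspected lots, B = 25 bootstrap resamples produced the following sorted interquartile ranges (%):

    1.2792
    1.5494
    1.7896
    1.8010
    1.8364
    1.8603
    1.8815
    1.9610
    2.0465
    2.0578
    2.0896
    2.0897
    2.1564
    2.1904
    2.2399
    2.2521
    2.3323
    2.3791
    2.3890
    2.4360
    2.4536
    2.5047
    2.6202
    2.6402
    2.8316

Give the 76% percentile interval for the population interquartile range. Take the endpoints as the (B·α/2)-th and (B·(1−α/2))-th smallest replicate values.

(1.7896, 2.5047)

α = 0.24; lower rank = 25 × 0.120 = 3; upper rank = 25 × 0.880 = 22.
The 3rd smallest replicate is 1.7896; the 22nd is 2.5047.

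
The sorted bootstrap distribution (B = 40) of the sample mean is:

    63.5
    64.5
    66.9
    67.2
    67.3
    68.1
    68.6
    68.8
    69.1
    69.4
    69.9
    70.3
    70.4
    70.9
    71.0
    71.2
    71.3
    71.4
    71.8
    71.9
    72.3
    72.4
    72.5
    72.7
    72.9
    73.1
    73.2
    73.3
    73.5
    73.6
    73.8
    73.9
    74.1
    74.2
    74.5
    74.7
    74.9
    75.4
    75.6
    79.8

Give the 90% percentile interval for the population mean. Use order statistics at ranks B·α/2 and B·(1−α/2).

α = 0.10; lower rank = 40 × 0.050 = 2; upper rank = 40 × 0.950 = 38.
The 2nd smallest replicate is 64.5; the 38th is 75.4.

(64.5, 75.4)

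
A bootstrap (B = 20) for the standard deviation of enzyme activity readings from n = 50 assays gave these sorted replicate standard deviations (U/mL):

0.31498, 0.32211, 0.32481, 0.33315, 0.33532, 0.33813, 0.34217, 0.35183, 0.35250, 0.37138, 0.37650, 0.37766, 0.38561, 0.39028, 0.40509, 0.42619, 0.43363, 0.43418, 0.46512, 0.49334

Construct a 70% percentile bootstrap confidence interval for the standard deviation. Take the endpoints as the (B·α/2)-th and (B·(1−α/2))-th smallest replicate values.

α = 0.30; lower rank = 20 × 0.150 = 3; upper rank = 20 × 0.850 = 17.
The 3rd smallest replicate is 0.32481; the 17th is 0.43363.

(0.32481, 0.43363)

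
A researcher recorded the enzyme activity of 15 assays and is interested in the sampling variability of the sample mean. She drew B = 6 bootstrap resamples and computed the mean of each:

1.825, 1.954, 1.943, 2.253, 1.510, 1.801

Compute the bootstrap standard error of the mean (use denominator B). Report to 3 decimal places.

SE* = 0.222

Bootstrap SE is the standard deviation of the 6 replicate means.
Mean of replicates: (1.825 + 1.954 + 1.943 + 2.253 + 1.510 + 1.801) / 6 = 11.2860 / 6 = 1.8810
Sum of squared deviations: (−0.0560)² + (+0.0730)² + (+0.0620)² + (+0.3720)² + (−0.3710)² + (−0.0800)² = 0.2947
Variance = 0.2947 / 6 = 0.0491
SE* = √0.0491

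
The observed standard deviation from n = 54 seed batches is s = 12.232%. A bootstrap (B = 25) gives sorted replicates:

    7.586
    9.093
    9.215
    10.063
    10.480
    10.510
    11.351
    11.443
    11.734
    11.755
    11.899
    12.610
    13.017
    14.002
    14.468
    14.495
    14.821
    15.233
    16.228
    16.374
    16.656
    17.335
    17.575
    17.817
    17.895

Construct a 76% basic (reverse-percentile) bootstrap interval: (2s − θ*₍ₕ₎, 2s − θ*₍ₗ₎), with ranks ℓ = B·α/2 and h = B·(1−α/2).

(7.129, 15.249)

Percentile endpoints at ranks 3 and 22: θ*₍3₎ = 9.215, θ*₍22₎ = 17.335.
Basic interval reflects these around s:
  lower = 2 × 12.232 − 17.335 = 7.129
  upper = 2 × 12.232 − 9.215 = 15.249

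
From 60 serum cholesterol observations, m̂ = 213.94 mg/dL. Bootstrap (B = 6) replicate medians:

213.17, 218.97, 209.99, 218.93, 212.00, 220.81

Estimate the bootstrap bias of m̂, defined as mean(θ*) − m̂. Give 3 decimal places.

bias = +1.705

mean(θ*) = (213.17 + 218.97 + 209.99 + 218.93 + 212.00 + 220.81) / 6 = 215.6450
bias = 215.6450 − 213.94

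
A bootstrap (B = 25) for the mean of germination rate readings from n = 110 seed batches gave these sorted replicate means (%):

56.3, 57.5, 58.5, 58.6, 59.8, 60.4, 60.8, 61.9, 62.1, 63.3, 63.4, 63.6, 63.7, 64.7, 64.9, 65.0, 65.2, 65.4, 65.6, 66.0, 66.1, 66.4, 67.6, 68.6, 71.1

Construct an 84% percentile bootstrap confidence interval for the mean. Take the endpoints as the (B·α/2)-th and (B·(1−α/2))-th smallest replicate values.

(57.5, 67.6)

α = 0.16; lower rank = 25 × 0.080 = 2; upper rank = 25 × 0.920 = 23.
The 2nd smallest replicate is 57.5; the 23rd is 67.6.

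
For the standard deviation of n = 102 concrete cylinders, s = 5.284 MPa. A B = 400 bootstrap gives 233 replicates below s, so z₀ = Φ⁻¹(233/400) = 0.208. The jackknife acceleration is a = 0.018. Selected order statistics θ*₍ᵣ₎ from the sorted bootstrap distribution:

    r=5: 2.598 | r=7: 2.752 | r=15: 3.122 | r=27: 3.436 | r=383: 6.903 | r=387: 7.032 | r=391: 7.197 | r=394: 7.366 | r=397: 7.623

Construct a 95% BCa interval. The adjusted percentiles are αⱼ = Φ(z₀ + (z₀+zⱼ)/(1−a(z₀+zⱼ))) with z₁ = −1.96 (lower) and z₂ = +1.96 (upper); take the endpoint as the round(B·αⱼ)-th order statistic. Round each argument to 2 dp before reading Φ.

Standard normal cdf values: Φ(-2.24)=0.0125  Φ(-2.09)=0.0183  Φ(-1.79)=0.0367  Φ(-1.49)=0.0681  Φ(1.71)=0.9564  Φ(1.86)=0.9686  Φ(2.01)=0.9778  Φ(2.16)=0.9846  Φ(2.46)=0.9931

Lower: z₀ + z₁ = 0.208 + (-1.960) = -1.752; 1 − a(z₀+z₁) = 1 − (0.018)(-1.752) = 1.0315; argument = 0.208 + (-1.752)/1.0315 = -1.4904 → -1.49.
α₁ = Φ(-1.49) = 0.0681; rank = round(400 × 0.0681) = 27; θ*₍27₎ = 3.436.
Upper: z₀ + z₂ = 2.168; 1 − a(z₀+z₂) = 0.9610; argument = 2.4640 → 2.46; α₂ = 0.9931; rank = 397; θ*₍397₎ = 7.623.

(3.436, 7.623)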